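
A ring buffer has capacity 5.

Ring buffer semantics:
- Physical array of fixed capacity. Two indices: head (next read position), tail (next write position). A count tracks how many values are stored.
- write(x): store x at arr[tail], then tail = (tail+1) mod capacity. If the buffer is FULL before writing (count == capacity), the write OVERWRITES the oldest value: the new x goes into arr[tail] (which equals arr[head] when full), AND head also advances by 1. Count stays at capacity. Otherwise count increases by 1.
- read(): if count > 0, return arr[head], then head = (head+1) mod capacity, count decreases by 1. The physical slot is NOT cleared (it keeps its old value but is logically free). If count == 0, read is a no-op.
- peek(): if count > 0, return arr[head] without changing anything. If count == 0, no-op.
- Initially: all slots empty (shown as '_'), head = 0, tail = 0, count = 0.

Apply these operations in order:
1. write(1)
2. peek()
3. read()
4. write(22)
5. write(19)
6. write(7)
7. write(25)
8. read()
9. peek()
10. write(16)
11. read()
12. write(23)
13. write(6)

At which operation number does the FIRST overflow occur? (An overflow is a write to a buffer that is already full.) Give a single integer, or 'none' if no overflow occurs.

After op 1 (write(1)): arr=[1 _ _ _ _] head=0 tail=1 count=1
After op 2 (peek()): arr=[1 _ _ _ _] head=0 tail=1 count=1
After op 3 (read()): arr=[1 _ _ _ _] head=1 tail=1 count=0
After op 4 (write(22)): arr=[1 22 _ _ _] head=1 tail=2 count=1
After op 5 (write(19)): arr=[1 22 19 _ _] head=1 tail=3 count=2
After op 6 (write(7)): arr=[1 22 19 7 _] head=1 tail=4 count=3
After op 7 (write(25)): arr=[1 22 19 7 25] head=1 tail=0 count=4
After op 8 (read()): arr=[1 22 19 7 25] head=2 tail=0 count=3
After op 9 (peek()): arr=[1 22 19 7 25] head=2 tail=0 count=3
After op 10 (write(16)): arr=[16 22 19 7 25] head=2 tail=1 count=4
After op 11 (read()): arr=[16 22 19 7 25] head=3 tail=1 count=3
After op 12 (write(23)): arr=[16 23 19 7 25] head=3 tail=2 count=4
After op 13 (write(6)): arr=[16 23 6 7 25] head=3 tail=3 count=5

Answer: none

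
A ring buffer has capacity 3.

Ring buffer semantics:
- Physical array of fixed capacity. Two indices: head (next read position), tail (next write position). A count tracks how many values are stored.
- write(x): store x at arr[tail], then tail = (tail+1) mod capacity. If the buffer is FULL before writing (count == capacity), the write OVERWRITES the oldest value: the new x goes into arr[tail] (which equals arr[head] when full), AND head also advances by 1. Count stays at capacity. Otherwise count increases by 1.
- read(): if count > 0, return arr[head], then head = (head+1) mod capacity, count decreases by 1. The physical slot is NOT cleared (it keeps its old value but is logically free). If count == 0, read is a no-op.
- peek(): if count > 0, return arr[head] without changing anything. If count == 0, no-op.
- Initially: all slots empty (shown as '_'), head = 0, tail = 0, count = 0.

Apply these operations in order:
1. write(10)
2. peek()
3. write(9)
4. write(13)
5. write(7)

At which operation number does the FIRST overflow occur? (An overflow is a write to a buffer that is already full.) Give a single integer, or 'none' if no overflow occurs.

Answer: 5

Derivation:
After op 1 (write(10)): arr=[10 _ _] head=0 tail=1 count=1
After op 2 (peek()): arr=[10 _ _] head=0 tail=1 count=1
After op 3 (write(9)): arr=[10 9 _] head=0 tail=2 count=2
After op 4 (write(13)): arr=[10 9 13] head=0 tail=0 count=3
After op 5 (write(7)): arr=[7 9 13] head=1 tail=1 count=3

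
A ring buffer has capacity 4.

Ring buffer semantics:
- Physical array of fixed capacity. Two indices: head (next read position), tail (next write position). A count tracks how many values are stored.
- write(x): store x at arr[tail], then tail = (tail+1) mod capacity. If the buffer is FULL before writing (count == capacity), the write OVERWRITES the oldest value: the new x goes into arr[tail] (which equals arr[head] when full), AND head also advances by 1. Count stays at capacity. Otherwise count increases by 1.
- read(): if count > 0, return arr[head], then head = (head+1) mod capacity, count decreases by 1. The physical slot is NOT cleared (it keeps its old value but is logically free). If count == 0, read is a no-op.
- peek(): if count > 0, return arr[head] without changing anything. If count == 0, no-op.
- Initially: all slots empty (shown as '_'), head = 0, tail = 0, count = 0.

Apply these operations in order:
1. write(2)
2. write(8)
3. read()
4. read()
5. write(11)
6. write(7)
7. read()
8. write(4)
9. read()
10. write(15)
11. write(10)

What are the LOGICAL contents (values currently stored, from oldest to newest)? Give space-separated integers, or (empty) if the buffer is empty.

After op 1 (write(2)): arr=[2 _ _ _] head=0 tail=1 count=1
After op 2 (write(8)): arr=[2 8 _ _] head=0 tail=2 count=2
After op 3 (read()): arr=[2 8 _ _] head=1 tail=2 count=1
After op 4 (read()): arr=[2 8 _ _] head=2 tail=2 count=0
After op 5 (write(11)): arr=[2 8 11 _] head=2 tail=3 count=1
After op 6 (write(7)): arr=[2 8 11 7] head=2 tail=0 count=2
After op 7 (read()): arr=[2 8 11 7] head=3 tail=0 count=1
After op 8 (write(4)): arr=[4 8 11 7] head=3 tail=1 count=2
After op 9 (read()): arr=[4 8 11 7] head=0 tail=1 count=1
After op 10 (write(15)): arr=[4 15 11 7] head=0 tail=2 count=2
After op 11 (write(10)): arr=[4 15 10 7] head=0 tail=3 count=3

Answer: 4 15 10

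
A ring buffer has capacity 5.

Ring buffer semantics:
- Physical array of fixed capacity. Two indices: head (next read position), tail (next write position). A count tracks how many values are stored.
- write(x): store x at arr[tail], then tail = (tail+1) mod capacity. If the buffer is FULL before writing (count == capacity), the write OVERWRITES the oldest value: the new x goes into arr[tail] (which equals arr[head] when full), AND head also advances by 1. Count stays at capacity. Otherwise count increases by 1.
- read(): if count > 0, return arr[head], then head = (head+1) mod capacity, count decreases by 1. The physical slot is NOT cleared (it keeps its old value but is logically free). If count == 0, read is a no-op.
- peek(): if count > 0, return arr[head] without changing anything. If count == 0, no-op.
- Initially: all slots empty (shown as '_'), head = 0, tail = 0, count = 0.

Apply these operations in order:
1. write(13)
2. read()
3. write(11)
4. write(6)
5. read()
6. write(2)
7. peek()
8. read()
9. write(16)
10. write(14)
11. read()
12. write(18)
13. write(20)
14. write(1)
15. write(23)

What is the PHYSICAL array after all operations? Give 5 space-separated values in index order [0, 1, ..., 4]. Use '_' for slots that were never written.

Answer: 14 18 20 1 23

Derivation:
After op 1 (write(13)): arr=[13 _ _ _ _] head=0 tail=1 count=1
After op 2 (read()): arr=[13 _ _ _ _] head=1 tail=1 count=0
After op 3 (write(11)): arr=[13 11 _ _ _] head=1 tail=2 count=1
After op 4 (write(6)): arr=[13 11 6 _ _] head=1 tail=3 count=2
After op 5 (read()): arr=[13 11 6 _ _] head=2 tail=3 count=1
After op 6 (write(2)): arr=[13 11 6 2 _] head=2 tail=4 count=2
After op 7 (peek()): arr=[13 11 6 2 _] head=2 tail=4 count=2
After op 8 (read()): arr=[13 11 6 2 _] head=3 tail=4 count=1
After op 9 (write(16)): arr=[13 11 6 2 16] head=3 tail=0 count=2
After op 10 (write(14)): arr=[14 11 6 2 16] head=3 tail=1 count=3
After op 11 (read()): arr=[14 11 6 2 16] head=4 tail=1 count=2
After op 12 (write(18)): arr=[14 18 6 2 16] head=4 tail=2 count=3
After op 13 (write(20)): arr=[14 18 20 2 16] head=4 tail=3 count=4
After op 14 (write(1)): arr=[14 18 20 1 16] head=4 tail=4 count=5
After op 15 (write(23)): arr=[14 18 20 1 23] head=0 tail=0 count=5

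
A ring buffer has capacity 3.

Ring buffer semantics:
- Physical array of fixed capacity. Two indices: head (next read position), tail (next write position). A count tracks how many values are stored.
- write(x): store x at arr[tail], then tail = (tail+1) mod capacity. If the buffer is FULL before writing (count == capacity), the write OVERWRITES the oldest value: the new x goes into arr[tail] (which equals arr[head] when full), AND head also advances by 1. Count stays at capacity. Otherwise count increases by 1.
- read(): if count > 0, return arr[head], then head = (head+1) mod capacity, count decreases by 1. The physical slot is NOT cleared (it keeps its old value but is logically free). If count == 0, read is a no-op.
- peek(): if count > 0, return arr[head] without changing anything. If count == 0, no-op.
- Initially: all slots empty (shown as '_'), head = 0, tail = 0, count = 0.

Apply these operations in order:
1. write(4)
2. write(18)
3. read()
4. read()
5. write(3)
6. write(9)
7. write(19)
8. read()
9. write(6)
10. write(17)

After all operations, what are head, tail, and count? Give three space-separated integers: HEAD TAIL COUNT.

After op 1 (write(4)): arr=[4 _ _] head=0 tail=1 count=1
After op 2 (write(18)): arr=[4 18 _] head=0 tail=2 count=2
After op 3 (read()): arr=[4 18 _] head=1 tail=2 count=1
After op 4 (read()): arr=[4 18 _] head=2 tail=2 count=0
After op 5 (write(3)): arr=[4 18 3] head=2 tail=0 count=1
After op 6 (write(9)): arr=[9 18 3] head=2 tail=1 count=2
After op 7 (write(19)): arr=[9 19 3] head=2 tail=2 count=3
After op 8 (read()): arr=[9 19 3] head=0 tail=2 count=2
After op 9 (write(6)): arr=[9 19 6] head=0 tail=0 count=3
After op 10 (write(17)): arr=[17 19 6] head=1 tail=1 count=3

Answer: 1 1 3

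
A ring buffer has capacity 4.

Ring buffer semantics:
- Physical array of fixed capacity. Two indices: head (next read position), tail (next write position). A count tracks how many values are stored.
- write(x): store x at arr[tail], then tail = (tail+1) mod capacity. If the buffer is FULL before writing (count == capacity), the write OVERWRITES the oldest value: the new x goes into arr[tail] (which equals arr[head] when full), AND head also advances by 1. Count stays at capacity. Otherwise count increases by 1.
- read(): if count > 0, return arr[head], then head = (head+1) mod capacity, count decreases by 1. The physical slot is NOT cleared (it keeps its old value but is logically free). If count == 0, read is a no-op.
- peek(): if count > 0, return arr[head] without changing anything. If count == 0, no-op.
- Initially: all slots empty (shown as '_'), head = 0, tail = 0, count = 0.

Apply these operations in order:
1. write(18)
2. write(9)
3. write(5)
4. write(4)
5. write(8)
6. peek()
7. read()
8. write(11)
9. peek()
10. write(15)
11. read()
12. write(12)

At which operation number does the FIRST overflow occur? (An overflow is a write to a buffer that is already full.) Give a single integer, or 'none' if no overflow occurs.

After op 1 (write(18)): arr=[18 _ _ _] head=0 tail=1 count=1
After op 2 (write(9)): arr=[18 9 _ _] head=0 tail=2 count=2
After op 3 (write(5)): arr=[18 9 5 _] head=0 tail=3 count=3
After op 4 (write(4)): arr=[18 9 5 4] head=0 tail=0 count=4
After op 5 (write(8)): arr=[8 9 5 4] head=1 tail=1 count=4
After op 6 (peek()): arr=[8 9 5 4] head=1 tail=1 count=4
After op 7 (read()): arr=[8 9 5 4] head=2 tail=1 count=3
After op 8 (write(11)): arr=[8 11 5 4] head=2 tail=2 count=4
After op 9 (peek()): arr=[8 11 5 4] head=2 tail=2 count=4
After op 10 (write(15)): arr=[8 11 15 4] head=3 tail=3 count=4
After op 11 (read()): arr=[8 11 15 4] head=0 tail=3 count=3
After op 12 (write(12)): arr=[8 11 15 12] head=0 tail=0 count=4

Answer: 5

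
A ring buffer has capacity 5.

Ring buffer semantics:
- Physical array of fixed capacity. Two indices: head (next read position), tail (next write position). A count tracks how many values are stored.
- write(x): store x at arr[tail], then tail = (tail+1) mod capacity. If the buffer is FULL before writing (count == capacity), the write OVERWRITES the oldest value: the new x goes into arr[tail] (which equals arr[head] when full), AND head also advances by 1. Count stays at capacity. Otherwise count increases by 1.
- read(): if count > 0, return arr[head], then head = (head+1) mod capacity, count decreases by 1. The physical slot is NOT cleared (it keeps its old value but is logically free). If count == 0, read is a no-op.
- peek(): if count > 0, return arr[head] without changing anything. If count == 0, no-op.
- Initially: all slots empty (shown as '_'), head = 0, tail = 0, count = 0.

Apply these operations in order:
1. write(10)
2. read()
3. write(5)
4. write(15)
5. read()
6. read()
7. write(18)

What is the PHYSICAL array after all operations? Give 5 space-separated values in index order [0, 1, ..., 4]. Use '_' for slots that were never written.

Answer: 10 5 15 18 _

Derivation:
After op 1 (write(10)): arr=[10 _ _ _ _] head=0 tail=1 count=1
After op 2 (read()): arr=[10 _ _ _ _] head=1 tail=1 count=0
After op 3 (write(5)): arr=[10 5 _ _ _] head=1 tail=2 count=1
After op 4 (write(15)): arr=[10 5 15 _ _] head=1 tail=3 count=2
After op 5 (read()): arr=[10 5 15 _ _] head=2 tail=3 count=1
After op 6 (read()): arr=[10 5 15 _ _] head=3 tail=3 count=0
After op 7 (write(18)): arr=[10 5 15 18 _] head=3 tail=4 count=1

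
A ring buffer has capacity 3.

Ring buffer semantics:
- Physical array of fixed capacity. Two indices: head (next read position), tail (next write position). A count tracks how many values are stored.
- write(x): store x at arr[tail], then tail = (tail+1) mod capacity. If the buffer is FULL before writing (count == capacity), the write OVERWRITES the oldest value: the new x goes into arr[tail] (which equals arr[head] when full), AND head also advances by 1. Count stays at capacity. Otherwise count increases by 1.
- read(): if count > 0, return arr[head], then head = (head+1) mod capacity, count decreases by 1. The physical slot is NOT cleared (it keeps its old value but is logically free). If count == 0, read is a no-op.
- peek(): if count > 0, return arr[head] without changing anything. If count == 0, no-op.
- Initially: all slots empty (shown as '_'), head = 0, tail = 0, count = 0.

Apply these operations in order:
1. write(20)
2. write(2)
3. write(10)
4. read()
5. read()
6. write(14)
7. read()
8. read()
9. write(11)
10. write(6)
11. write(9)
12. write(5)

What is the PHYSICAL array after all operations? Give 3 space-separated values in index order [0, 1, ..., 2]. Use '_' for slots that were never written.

After op 1 (write(20)): arr=[20 _ _] head=0 tail=1 count=1
After op 2 (write(2)): arr=[20 2 _] head=0 tail=2 count=2
After op 3 (write(10)): arr=[20 2 10] head=0 tail=0 count=3
After op 4 (read()): arr=[20 2 10] head=1 tail=0 count=2
After op 5 (read()): arr=[20 2 10] head=2 tail=0 count=1
After op 6 (write(14)): arr=[14 2 10] head=2 tail=1 count=2
After op 7 (read()): arr=[14 2 10] head=0 tail=1 count=1
After op 8 (read()): arr=[14 2 10] head=1 tail=1 count=0
After op 9 (write(11)): arr=[14 11 10] head=1 tail=2 count=1
After op 10 (write(6)): arr=[14 11 6] head=1 tail=0 count=2
After op 11 (write(9)): arr=[9 11 6] head=1 tail=1 count=3
After op 12 (write(5)): arr=[9 5 6] head=2 tail=2 count=3

Answer: 9 5 6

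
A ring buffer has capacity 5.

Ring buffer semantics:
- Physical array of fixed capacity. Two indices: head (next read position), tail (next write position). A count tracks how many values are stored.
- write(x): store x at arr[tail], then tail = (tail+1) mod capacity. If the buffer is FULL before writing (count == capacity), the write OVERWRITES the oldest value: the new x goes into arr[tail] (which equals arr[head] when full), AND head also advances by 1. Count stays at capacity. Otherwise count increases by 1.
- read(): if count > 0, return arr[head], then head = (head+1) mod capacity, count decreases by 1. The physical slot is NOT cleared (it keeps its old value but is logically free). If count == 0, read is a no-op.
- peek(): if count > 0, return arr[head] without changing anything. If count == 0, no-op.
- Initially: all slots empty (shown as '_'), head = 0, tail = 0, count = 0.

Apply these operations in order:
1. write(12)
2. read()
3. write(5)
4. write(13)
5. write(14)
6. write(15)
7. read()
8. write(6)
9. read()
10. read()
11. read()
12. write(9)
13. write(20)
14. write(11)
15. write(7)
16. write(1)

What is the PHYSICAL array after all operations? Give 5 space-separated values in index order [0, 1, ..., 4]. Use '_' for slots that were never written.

Answer: 1 9 20 11 7

Derivation:
After op 1 (write(12)): arr=[12 _ _ _ _] head=0 tail=1 count=1
After op 2 (read()): arr=[12 _ _ _ _] head=1 tail=1 count=0
After op 3 (write(5)): arr=[12 5 _ _ _] head=1 tail=2 count=1
After op 4 (write(13)): arr=[12 5 13 _ _] head=1 tail=3 count=2
After op 5 (write(14)): arr=[12 5 13 14 _] head=1 tail=4 count=3
After op 6 (write(15)): arr=[12 5 13 14 15] head=1 tail=0 count=4
After op 7 (read()): arr=[12 5 13 14 15] head=2 tail=0 count=3
After op 8 (write(6)): arr=[6 5 13 14 15] head=2 tail=1 count=4
After op 9 (read()): arr=[6 5 13 14 15] head=3 tail=1 count=3
After op 10 (read()): arr=[6 5 13 14 15] head=4 tail=1 count=2
After op 11 (read()): arr=[6 5 13 14 15] head=0 tail=1 count=1
After op 12 (write(9)): arr=[6 9 13 14 15] head=0 tail=2 count=2
After op 13 (write(20)): arr=[6 9 20 14 15] head=0 tail=3 count=3
After op 14 (write(11)): arr=[6 9 20 11 15] head=0 tail=4 count=4
After op 15 (write(7)): arr=[6 9 20 11 7] head=0 tail=0 count=5
After op 16 (write(1)): arr=[1 9 20 11 7] head=1 tail=1 count=5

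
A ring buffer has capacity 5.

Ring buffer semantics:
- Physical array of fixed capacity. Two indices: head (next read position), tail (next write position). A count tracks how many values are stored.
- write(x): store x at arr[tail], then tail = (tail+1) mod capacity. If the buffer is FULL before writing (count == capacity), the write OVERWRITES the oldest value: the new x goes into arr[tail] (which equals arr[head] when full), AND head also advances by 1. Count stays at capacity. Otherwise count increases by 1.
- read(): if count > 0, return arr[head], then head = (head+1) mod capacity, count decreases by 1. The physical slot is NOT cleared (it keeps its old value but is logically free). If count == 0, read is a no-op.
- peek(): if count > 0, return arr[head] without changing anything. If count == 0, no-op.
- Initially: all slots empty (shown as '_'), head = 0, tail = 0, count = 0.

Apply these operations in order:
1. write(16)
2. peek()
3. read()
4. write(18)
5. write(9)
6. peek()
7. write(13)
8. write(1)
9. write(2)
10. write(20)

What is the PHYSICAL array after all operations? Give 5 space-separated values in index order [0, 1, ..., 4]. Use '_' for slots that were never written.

After op 1 (write(16)): arr=[16 _ _ _ _] head=0 tail=1 count=1
After op 2 (peek()): arr=[16 _ _ _ _] head=0 tail=1 count=1
After op 3 (read()): arr=[16 _ _ _ _] head=1 tail=1 count=0
After op 4 (write(18)): arr=[16 18 _ _ _] head=1 tail=2 count=1
After op 5 (write(9)): arr=[16 18 9 _ _] head=1 tail=3 count=2
After op 6 (peek()): arr=[16 18 9 _ _] head=1 tail=3 count=2
After op 7 (write(13)): arr=[16 18 9 13 _] head=1 tail=4 count=3
After op 8 (write(1)): arr=[16 18 9 13 1] head=1 tail=0 count=4
After op 9 (write(2)): arr=[2 18 9 13 1] head=1 tail=1 count=5
After op 10 (write(20)): arr=[2 20 9 13 1] head=2 tail=2 count=5

Answer: 2 20 9 13 1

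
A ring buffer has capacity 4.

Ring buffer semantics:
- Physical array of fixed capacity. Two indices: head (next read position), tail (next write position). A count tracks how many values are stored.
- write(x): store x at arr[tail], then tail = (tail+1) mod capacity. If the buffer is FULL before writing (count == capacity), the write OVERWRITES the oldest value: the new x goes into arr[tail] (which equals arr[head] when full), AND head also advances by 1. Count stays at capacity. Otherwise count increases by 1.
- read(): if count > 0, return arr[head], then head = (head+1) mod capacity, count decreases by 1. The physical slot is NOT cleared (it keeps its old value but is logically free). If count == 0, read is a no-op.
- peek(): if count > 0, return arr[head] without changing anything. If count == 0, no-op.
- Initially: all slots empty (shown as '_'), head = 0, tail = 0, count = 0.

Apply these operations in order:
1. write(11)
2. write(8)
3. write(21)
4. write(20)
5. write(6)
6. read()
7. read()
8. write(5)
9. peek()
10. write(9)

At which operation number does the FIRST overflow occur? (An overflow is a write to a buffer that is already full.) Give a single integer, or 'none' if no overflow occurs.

Answer: 5

Derivation:
After op 1 (write(11)): arr=[11 _ _ _] head=0 tail=1 count=1
After op 2 (write(8)): arr=[11 8 _ _] head=0 tail=2 count=2
After op 3 (write(21)): arr=[11 8 21 _] head=0 tail=3 count=3
After op 4 (write(20)): arr=[11 8 21 20] head=0 tail=0 count=4
After op 5 (write(6)): arr=[6 8 21 20] head=1 tail=1 count=4
After op 6 (read()): arr=[6 8 21 20] head=2 tail=1 count=3
After op 7 (read()): arr=[6 8 21 20] head=3 tail=1 count=2
After op 8 (write(5)): arr=[6 5 21 20] head=3 tail=2 count=3
After op 9 (peek()): arr=[6 5 21 20] head=3 tail=2 count=3
After op 10 (write(9)): arr=[6 5 9 20] head=3 tail=3 count=4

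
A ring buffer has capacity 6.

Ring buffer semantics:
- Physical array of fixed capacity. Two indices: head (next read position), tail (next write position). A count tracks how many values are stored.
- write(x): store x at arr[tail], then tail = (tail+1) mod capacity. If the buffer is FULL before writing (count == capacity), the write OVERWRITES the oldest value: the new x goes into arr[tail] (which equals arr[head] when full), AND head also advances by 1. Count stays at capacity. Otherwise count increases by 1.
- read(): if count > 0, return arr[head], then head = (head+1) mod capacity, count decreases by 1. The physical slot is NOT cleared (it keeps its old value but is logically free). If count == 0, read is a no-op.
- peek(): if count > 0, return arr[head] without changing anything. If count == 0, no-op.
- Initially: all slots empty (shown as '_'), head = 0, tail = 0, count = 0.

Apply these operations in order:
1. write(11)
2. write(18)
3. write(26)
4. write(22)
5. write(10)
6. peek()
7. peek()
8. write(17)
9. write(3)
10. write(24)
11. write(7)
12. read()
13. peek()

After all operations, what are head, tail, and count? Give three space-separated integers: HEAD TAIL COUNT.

Answer: 4 3 5

Derivation:
After op 1 (write(11)): arr=[11 _ _ _ _ _] head=0 tail=1 count=1
After op 2 (write(18)): arr=[11 18 _ _ _ _] head=0 tail=2 count=2
After op 3 (write(26)): arr=[11 18 26 _ _ _] head=0 tail=3 count=3
After op 4 (write(22)): arr=[11 18 26 22 _ _] head=0 tail=4 count=4
After op 5 (write(10)): arr=[11 18 26 22 10 _] head=0 tail=5 count=5
After op 6 (peek()): arr=[11 18 26 22 10 _] head=0 tail=5 count=5
After op 7 (peek()): arr=[11 18 26 22 10 _] head=0 tail=5 count=5
After op 8 (write(17)): arr=[11 18 26 22 10 17] head=0 tail=0 count=6
After op 9 (write(3)): arr=[3 18 26 22 10 17] head=1 tail=1 count=6
After op 10 (write(24)): arr=[3 24 26 22 10 17] head=2 tail=2 count=6
After op 11 (write(7)): arr=[3 24 7 22 10 17] head=3 tail=3 count=6
After op 12 (read()): arr=[3 24 7 22 10 17] head=4 tail=3 count=5
After op 13 (peek()): arr=[3 24 7 22 10 17] head=4 tail=3 count=5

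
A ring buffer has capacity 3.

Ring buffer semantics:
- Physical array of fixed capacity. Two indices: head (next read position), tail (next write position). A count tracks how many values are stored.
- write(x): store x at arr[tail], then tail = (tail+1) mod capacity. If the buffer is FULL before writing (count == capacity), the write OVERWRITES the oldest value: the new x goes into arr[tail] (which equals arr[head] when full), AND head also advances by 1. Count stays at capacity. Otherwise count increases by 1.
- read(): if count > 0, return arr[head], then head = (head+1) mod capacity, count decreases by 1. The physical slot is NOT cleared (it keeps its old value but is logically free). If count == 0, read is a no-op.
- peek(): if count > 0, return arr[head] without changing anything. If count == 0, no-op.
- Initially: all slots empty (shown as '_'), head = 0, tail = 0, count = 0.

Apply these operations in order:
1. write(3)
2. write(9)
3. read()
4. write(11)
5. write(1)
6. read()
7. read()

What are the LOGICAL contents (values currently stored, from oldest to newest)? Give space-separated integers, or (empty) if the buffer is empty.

Answer: 1

Derivation:
After op 1 (write(3)): arr=[3 _ _] head=0 tail=1 count=1
After op 2 (write(9)): arr=[3 9 _] head=0 tail=2 count=2
After op 3 (read()): arr=[3 9 _] head=1 tail=2 count=1
After op 4 (write(11)): arr=[3 9 11] head=1 tail=0 count=2
After op 5 (write(1)): arr=[1 9 11] head=1 tail=1 count=3
After op 6 (read()): arr=[1 9 11] head=2 tail=1 count=2
After op 7 (read()): arr=[1 9 11] head=0 tail=1 count=1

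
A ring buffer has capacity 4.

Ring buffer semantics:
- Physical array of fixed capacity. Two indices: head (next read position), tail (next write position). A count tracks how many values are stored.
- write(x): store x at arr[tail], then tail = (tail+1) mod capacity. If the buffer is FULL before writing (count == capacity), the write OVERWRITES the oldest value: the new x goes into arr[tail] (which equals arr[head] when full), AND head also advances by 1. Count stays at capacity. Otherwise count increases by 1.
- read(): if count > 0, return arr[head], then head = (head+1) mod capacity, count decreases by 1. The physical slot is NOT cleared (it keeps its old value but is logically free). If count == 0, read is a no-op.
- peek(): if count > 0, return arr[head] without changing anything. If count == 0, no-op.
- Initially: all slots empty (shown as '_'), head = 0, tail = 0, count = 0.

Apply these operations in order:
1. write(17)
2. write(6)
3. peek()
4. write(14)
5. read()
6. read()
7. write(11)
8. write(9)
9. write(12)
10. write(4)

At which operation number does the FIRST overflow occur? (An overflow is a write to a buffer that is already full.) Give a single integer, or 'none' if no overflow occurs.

After op 1 (write(17)): arr=[17 _ _ _] head=0 tail=1 count=1
After op 2 (write(6)): arr=[17 6 _ _] head=0 tail=2 count=2
After op 3 (peek()): arr=[17 6 _ _] head=0 tail=2 count=2
After op 4 (write(14)): arr=[17 6 14 _] head=0 tail=3 count=3
After op 5 (read()): arr=[17 6 14 _] head=1 tail=3 count=2
After op 6 (read()): arr=[17 6 14 _] head=2 tail=3 count=1
After op 7 (write(11)): arr=[17 6 14 11] head=2 tail=0 count=2
After op 8 (write(9)): arr=[9 6 14 11] head=2 tail=1 count=3
After op 9 (write(12)): arr=[9 12 14 11] head=2 tail=2 count=4
After op 10 (write(4)): arr=[9 12 4 11] head=3 tail=3 count=4

Answer: 10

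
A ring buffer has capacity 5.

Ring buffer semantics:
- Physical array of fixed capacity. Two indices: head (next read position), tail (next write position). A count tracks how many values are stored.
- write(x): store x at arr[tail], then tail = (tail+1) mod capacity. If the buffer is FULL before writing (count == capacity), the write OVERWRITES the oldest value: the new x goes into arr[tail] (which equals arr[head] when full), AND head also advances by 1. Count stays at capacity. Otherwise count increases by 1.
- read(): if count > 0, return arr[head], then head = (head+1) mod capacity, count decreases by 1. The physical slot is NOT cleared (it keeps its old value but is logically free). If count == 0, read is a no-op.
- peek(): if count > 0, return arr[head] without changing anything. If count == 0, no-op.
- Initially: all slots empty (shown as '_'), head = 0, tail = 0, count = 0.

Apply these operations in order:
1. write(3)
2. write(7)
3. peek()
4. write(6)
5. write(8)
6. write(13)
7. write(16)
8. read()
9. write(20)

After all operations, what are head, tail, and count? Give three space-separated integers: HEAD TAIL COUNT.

Answer: 2 2 5

Derivation:
After op 1 (write(3)): arr=[3 _ _ _ _] head=0 tail=1 count=1
After op 2 (write(7)): arr=[3 7 _ _ _] head=0 tail=2 count=2
After op 3 (peek()): arr=[3 7 _ _ _] head=0 tail=2 count=2
After op 4 (write(6)): arr=[3 7 6 _ _] head=0 tail=3 count=3
After op 5 (write(8)): arr=[3 7 6 8 _] head=0 tail=4 count=4
After op 6 (write(13)): arr=[3 7 6 8 13] head=0 tail=0 count=5
After op 7 (write(16)): arr=[16 7 6 8 13] head=1 tail=1 count=5
After op 8 (read()): arr=[16 7 6 8 13] head=2 tail=1 count=4
After op 9 (write(20)): arr=[16 20 6 8 13] head=2 tail=2 count=5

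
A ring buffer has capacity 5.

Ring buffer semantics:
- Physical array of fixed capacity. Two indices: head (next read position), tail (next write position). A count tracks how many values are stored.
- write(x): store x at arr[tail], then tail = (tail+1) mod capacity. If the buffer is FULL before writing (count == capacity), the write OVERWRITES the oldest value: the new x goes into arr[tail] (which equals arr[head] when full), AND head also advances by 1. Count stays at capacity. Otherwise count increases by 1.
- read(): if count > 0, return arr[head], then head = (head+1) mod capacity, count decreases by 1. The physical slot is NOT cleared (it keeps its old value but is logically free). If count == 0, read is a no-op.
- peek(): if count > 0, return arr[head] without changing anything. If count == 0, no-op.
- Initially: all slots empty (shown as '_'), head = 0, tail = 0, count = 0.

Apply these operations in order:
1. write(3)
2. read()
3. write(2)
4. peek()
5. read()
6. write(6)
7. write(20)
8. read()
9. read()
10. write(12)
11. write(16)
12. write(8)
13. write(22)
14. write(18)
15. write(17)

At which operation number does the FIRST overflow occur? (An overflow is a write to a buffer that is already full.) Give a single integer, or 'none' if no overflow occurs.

After op 1 (write(3)): arr=[3 _ _ _ _] head=0 tail=1 count=1
After op 2 (read()): arr=[3 _ _ _ _] head=1 tail=1 count=0
After op 3 (write(2)): arr=[3 2 _ _ _] head=1 tail=2 count=1
After op 4 (peek()): arr=[3 2 _ _ _] head=1 tail=2 count=1
After op 5 (read()): arr=[3 2 _ _ _] head=2 tail=2 count=0
After op 6 (write(6)): arr=[3 2 6 _ _] head=2 tail=3 count=1
After op 7 (write(20)): arr=[3 2 6 20 _] head=2 tail=4 count=2
After op 8 (read()): arr=[3 2 6 20 _] head=3 tail=4 count=1
After op 9 (read()): arr=[3 2 6 20 _] head=4 tail=4 count=0
After op 10 (write(12)): arr=[3 2 6 20 12] head=4 tail=0 count=1
After op 11 (write(16)): arr=[16 2 6 20 12] head=4 tail=1 count=2
After op 12 (write(8)): arr=[16 8 6 20 12] head=4 tail=2 count=3
After op 13 (write(22)): arr=[16 8 22 20 12] head=4 tail=3 count=4
After op 14 (write(18)): arr=[16 8 22 18 12] head=4 tail=4 count=5
After op 15 (write(17)): arr=[16 8 22 18 17] head=0 tail=0 count=5

Answer: 15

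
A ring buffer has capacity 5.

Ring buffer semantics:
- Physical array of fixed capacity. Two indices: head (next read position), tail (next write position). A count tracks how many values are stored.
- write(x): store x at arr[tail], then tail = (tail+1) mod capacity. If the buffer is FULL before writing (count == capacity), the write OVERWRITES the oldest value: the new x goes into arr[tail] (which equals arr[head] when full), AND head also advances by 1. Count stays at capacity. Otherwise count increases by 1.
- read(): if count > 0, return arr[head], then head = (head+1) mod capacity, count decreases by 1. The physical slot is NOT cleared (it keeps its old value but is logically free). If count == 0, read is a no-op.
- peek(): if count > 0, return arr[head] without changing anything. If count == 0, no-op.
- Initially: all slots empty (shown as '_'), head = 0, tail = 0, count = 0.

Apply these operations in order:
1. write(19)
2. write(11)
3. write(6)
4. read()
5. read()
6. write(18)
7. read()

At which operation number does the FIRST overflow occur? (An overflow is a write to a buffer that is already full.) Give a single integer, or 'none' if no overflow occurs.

After op 1 (write(19)): arr=[19 _ _ _ _] head=0 tail=1 count=1
After op 2 (write(11)): arr=[19 11 _ _ _] head=0 tail=2 count=2
After op 3 (write(6)): arr=[19 11 6 _ _] head=0 tail=3 count=3
After op 4 (read()): arr=[19 11 6 _ _] head=1 tail=3 count=2
After op 5 (read()): arr=[19 11 6 _ _] head=2 tail=3 count=1
After op 6 (write(18)): arr=[19 11 6 18 _] head=2 tail=4 count=2
After op 7 (read()): arr=[19 11 6 18 _] head=3 tail=4 count=1

Answer: none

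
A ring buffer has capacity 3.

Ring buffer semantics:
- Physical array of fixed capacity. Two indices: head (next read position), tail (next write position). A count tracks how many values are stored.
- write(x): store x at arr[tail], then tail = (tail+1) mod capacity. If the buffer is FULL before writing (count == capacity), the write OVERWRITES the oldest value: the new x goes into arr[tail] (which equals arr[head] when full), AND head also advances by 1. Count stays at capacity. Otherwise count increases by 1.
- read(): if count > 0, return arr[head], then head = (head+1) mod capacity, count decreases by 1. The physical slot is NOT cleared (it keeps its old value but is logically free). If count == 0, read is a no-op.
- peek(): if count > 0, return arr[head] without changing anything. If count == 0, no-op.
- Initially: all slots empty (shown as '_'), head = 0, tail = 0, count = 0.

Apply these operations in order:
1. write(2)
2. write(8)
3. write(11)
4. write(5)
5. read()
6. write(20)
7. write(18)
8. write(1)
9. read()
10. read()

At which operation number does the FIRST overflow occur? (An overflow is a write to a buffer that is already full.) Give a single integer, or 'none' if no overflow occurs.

Answer: 4

Derivation:
After op 1 (write(2)): arr=[2 _ _] head=0 tail=1 count=1
After op 2 (write(8)): arr=[2 8 _] head=0 tail=2 count=2
After op 3 (write(11)): arr=[2 8 11] head=0 tail=0 count=3
After op 4 (write(5)): arr=[5 8 11] head=1 tail=1 count=3
After op 5 (read()): arr=[5 8 11] head=2 tail=1 count=2
After op 6 (write(20)): arr=[5 20 11] head=2 tail=2 count=3
After op 7 (write(18)): arr=[5 20 18] head=0 tail=0 count=3
After op 8 (write(1)): arr=[1 20 18] head=1 tail=1 count=3
After op 9 (read()): arr=[1 20 18] head=2 tail=1 count=2
After op 10 (read()): arr=[1 20 18] head=0 tail=1 count=1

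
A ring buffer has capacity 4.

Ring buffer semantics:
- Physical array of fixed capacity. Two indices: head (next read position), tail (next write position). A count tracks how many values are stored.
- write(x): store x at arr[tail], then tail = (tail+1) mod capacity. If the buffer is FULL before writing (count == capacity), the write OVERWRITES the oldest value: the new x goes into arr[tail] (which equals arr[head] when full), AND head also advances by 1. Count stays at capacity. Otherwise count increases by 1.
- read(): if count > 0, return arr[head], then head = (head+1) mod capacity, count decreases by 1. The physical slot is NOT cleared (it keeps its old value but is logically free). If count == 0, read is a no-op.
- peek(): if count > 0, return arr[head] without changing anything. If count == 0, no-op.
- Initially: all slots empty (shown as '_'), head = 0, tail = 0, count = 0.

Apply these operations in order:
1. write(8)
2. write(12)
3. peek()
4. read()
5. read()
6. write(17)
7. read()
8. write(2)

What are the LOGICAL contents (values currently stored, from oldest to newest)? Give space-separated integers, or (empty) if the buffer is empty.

Answer: 2

Derivation:
After op 1 (write(8)): arr=[8 _ _ _] head=0 tail=1 count=1
After op 2 (write(12)): arr=[8 12 _ _] head=0 tail=2 count=2
After op 3 (peek()): arr=[8 12 _ _] head=0 tail=2 count=2
After op 4 (read()): arr=[8 12 _ _] head=1 tail=2 count=1
After op 5 (read()): arr=[8 12 _ _] head=2 tail=2 count=0
After op 6 (write(17)): arr=[8 12 17 _] head=2 tail=3 count=1
After op 7 (read()): arr=[8 12 17 _] head=3 tail=3 count=0
After op 8 (write(2)): arr=[8 12 17 2] head=3 tail=0 count=1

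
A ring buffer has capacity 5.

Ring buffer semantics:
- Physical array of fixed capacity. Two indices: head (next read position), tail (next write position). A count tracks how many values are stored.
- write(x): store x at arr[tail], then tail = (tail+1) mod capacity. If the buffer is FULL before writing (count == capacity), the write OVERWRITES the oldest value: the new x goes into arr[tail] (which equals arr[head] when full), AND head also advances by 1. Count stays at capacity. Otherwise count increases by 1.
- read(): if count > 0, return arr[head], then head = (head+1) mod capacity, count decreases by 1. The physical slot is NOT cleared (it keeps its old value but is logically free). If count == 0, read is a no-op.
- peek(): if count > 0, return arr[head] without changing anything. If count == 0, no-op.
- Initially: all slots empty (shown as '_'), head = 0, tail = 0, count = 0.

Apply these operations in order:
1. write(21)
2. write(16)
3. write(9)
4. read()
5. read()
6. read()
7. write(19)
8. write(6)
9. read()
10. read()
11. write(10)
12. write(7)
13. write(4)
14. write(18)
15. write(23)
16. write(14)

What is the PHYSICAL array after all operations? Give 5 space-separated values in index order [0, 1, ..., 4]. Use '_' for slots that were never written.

After op 1 (write(21)): arr=[21 _ _ _ _] head=0 tail=1 count=1
After op 2 (write(16)): arr=[21 16 _ _ _] head=0 tail=2 count=2
After op 3 (write(9)): arr=[21 16 9 _ _] head=0 tail=3 count=3
After op 4 (read()): arr=[21 16 9 _ _] head=1 tail=3 count=2
After op 5 (read()): arr=[21 16 9 _ _] head=2 tail=3 count=1
After op 6 (read()): arr=[21 16 9 _ _] head=3 tail=3 count=0
After op 7 (write(19)): arr=[21 16 9 19 _] head=3 tail=4 count=1
After op 8 (write(6)): arr=[21 16 9 19 6] head=3 tail=0 count=2
After op 9 (read()): arr=[21 16 9 19 6] head=4 tail=0 count=1
After op 10 (read()): arr=[21 16 9 19 6] head=0 tail=0 count=0
After op 11 (write(10)): arr=[10 16 9 19 6] head=0 tail=1 count=1
After op 12 (write(7)): arr=[10 7 9 19 6] head=0 tail=2 count=2
After op 13 (write(4)): arr=[10 7 4 19 6] head=0 tail=3 count=3
After op 14 (write(18)): arr=[10 7 4 18 6] head=0 tail=4 count=4
After op 15 (write(23)): arr=[10 7 4 18 23] head=0 tail=0 count=5
After op 16 (write(14)): arr=[14 7 4 18 23] head=1 tail=1 count=5

Answer: 14 7 4 18 23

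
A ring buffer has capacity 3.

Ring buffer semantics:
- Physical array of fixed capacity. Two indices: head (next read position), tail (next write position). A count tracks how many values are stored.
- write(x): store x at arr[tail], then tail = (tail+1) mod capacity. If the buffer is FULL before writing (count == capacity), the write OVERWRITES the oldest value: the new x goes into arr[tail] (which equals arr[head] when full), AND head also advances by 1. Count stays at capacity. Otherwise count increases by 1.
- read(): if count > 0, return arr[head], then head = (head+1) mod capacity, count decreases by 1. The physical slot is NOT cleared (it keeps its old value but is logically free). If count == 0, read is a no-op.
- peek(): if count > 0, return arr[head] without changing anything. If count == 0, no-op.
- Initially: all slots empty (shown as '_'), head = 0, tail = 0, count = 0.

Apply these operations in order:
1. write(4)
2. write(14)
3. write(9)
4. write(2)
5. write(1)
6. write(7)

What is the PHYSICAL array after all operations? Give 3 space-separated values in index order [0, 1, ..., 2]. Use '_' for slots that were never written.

After op 1 (write(4)): arr=[4 _ _] head=0 tail=1 count=1
After op 2 (write(14)): arr=[4 14 _] head=0 tail=2 count=2
After op 3 (write(9)): arr=[4 14 9] head=0 tail=0 count=3
After op 4 (write(2)): arr=[2 14 9] head=1 tail=1 count=3
After op 5 (write(1)): arr=[2 1 9] head=2 tail=2 count=3
After op 6 (write(7)): arr=[2 1 7] head=0 tail=0 count=3

Answer: 2 1 7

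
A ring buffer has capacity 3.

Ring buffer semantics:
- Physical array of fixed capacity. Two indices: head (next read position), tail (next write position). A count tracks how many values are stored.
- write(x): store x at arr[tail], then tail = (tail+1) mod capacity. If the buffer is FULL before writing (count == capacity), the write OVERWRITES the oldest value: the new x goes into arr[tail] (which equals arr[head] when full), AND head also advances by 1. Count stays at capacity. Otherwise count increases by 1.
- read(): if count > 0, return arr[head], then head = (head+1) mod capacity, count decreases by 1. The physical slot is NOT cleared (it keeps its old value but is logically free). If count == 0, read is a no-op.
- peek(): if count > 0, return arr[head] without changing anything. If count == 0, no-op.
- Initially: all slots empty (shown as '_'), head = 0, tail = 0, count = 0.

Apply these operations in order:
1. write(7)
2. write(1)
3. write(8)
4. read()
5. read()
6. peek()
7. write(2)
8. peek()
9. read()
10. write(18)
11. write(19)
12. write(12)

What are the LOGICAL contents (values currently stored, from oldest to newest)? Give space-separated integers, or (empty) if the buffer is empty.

Answer: 18 19 12

Derivation:
After op 1 (write(7)): arr=[7 _ _] head=0 tail=1 count=1
After op 2 (write(1)): arr=[7 1 _] head=0 tail=2 count=2
After op 3 (write(8)): arr=[7 1 8] head=0 tail=0 count=3
After op 4 (read()): arr=[7 1 8] head=1 tail=0 count=2
After op 5 (read()): arr=[7 1 8] head=2 tail=0 count=1
After op 6 (peek()): arr=[7 1 8] head=2 tail=0 count=1
After op 7 (write(2)): arr=[2 1 8] head=2 tail=1 count=2
After op 8 (peek()): arr=[2 1 8] head=2 tail=1 count=2
After op 9 (read()): arr=[2 1 8] head=0 tail=1 count=1
After op 10 (write(18)): arr=[2 18 8] head=0 tail=2 count=2
After op 11 (write(19)): arr=[2 18 19] head=0 tail=0 count=3
After op 12 (write(12)): arr=[12 18 19] head=1 tail=1 count=3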